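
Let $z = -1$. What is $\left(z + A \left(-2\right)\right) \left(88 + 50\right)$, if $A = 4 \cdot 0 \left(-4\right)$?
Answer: $-138$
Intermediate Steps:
$A = 0$ ($A = 0 \left(-4\right) = 0$)
$\left(z + A \left(-2\right)\right) \left(88 + 50\right) = \left(-1 + 0 \left(-2\right)\right) \left(88 + 50\right) = \left(-1 + 0\right) 138 = \left(-1\right) 138 = -138$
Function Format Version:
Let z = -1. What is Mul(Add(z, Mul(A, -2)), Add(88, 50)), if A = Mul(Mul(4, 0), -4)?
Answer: -138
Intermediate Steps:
A = 0 (A = Mul(0, -4) = 0)
Mul(Add(z, Mul(A, -2)), Add(88, 50)) = Mul(Add(-1, Mul(0, -2)), Add(88, 50)) = Mul(Add(-1, 0), 138) = Mul(-1, 138) = -138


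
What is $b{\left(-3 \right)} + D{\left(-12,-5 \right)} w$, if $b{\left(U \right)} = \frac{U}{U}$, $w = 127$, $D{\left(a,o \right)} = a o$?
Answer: $7621$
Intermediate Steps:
$b{\left(U \right)} = 1$
$b{\left(-3 \right)} + D{\left(-12,-5 \right)} w = 1 + \left(-12\right) \left(-5\right) 127 = 1 + 60 \cdot 127 = 1 + 7620 = 7621$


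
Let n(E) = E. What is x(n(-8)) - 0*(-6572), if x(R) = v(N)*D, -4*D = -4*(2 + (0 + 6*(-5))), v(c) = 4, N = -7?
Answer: -112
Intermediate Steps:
D = -28 (D = -(-1)*(2 + (0 + 6*(-5))) = -(-1)*(2 + (0 - 30)) = -(-1)*(2 - 30) = -(-1)*(-28) = -1/4*112 = -28)
x(R) = -112 (x(R) = 4*(-28) = -112)
x(n(-8)) - 0*(-6572) = -112 - 0*(-6572) = -112 - 1*0 = -112 + 0 = -112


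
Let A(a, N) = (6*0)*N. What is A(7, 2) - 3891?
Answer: -3891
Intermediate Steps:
A(a, N) = 0 (A(a, N) = 0*N = 0)
A(7, 2) - 3891 = 0 - 3891 = -3891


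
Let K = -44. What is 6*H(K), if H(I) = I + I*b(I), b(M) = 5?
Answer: -1584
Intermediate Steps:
H(I) = 6*I (H(I) = I + I*5 = I + 5*I = 6*I)
6*H(K) = 6*(6*(-44)) = 6*(-264) = -1584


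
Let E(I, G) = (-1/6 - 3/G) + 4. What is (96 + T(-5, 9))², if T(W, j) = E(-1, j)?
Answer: 39601/4 ≈ 9900.3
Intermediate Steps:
E(I, G) = 23/6 - 3/G (E(I, G) = (-1*⅙ - 3/G) + 4 = (-⅙ - 3/G) + 4 = 23/6 - 3/G)
T(W, j) = 23/6 - 3/j
(96 + T(-5, 9))² = (96 + (23/6 - 3/9))² = (96 + (23/6 - 3*⅑))² = (96 + (23/6 - ⅓))² = (96 + 7/2)² = (199/2)² = 39601/4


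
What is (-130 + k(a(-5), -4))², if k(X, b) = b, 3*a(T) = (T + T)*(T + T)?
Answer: 17956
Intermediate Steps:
a(T) = 4*T²/3 (a(T) = ((T + T)*(T + T))/3 = ((2*T)*(2*T))/3 = (4*T²)/3 = 4*T²/3)
(-130 + k(a(-5), -4))² = (-130 - 4)² = (-134)² = 17956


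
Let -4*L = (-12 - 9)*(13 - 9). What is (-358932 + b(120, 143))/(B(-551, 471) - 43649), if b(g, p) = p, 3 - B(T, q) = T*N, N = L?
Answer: 358789/32075 ≈ 11.186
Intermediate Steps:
L = 21 (L = -(-12 - 9)*(13 - 9)/4 = -(-21)*4/4 = -¼*(-84) = 21)
N = 21
B(T, q) = 3 - 21*T (B(T, q) = 3 - T*21 = 3 - 21*T)
(-358932 + b(120, 143))/(B(-551, 471) - 43649) = (-358932 + 143)/((3 - 21*(-551)) - 43649) = -358789/((3 + 11571) - 43649) = -358789/(11574 - 43649) = -358789/(-32075) = -358789*(-1/32075) = 358789/32075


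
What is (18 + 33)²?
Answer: 2601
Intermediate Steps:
(18 + 33)² = 51² = 2601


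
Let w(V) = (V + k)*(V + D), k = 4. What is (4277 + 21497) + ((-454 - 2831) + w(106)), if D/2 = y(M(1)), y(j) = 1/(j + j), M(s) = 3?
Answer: 102557/3 ≈ 34186.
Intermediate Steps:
y(j) = 1/(2*j)
D = ⅓ (D = 2*((½)/3) = 2*((½)*(⅓)) = 2*(⅙) = ⅓ ≈ 0.33333)
w(V) = (4 + V)*(⅓ + V) (w(V) = (V + 4)*(V + ⅓) = (4 + V)*(⅓ + V))
(4277 + 21497) + ((-454 - 2831) + w(106)) = (4277 + 21497) + ((-454 - 2831) + (4/3 + 106² + (13/3)*106)) = 25774 + (-3285 + (4/3 + 11236 + 1378/3)) = 25774 + (-3285 + 35090/3) = 25774 + 25235/3 = 102557/3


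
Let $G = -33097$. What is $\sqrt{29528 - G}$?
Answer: $5 \sqrt{2505} \approx 250.25$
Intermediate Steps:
$\sqrt{29528 - G} = \sqrt{29528 - -33097} = \sqrt{29528 + 33097} = \sqrt{62625} = 5 \sqrt{2505}$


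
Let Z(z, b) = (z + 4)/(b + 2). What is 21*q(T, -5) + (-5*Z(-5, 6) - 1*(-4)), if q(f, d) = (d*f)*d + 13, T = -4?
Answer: -14579/8 ≈ -1822.4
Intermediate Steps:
Z(z, b) = (4 + z)/(2 + b)
q(f, d) = 13 + f*d² (q(f, d) = f*d² + 13 = 13 + f*d²)
21*q(T, -5) + (-5*Z(-5, 6) - 1*(-4)) = 21*(13 - 4*(-5)²) + (-5*(4 - 5)/(2 + 6) - 1*(-4)) = 21*(13 - 4*25) + (-5*(-1)/8 + 4) = 21*(13 - 100) + (-5*(-1)/8 + 4) = 21*(-87) + (-5*(-⅛) + 4) = -1827 + (5/8 + 4) = -1827 + 37/8 = -14579/8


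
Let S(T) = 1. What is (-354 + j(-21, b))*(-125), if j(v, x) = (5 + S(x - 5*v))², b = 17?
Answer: 39750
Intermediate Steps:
j(v, x) = 36 (j(v, x) = (5 + 1)² = 6² = 36)
(-354 + j(-21, b))*(-125) = (-354 + 36)*(-125) = -318*(-125) = 39750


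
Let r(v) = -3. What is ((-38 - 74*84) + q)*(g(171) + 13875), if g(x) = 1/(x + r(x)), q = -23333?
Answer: -68967326587/168 ≈ -4.1052e+8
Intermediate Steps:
g(x) = 1/(-3 + x) (g(x) = 1/(x - 3) = 1/(-3 + x))
((-38 - 74*84) + q)*(g(171) + 13875) = ((-38 - 74*84) - 23333)*(1/(-3 + 171) + 13875) = ((-38 - 6216) - 23333)*(1/168 + 13875) = (-6254 - 23333)*(1/168 + 13875) = -29587*2331001/168 = -68967326587/168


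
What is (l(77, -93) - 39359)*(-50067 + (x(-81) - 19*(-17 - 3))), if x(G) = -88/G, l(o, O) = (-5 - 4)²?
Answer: 158076628402/81 ≈ 1.9516e+9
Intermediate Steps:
l(o, O) = 81 (l(o, O) = (-9)² = 81)
(l(77, -93) - 39359)*(-50067 + (x(-81) - 19*(-17 - 3))) = (81 - 39359)*(-50067 + (-88/(-81) - 19*(-17 - 3))) = -39278*(-50067 + (-88*(-1/81) - 19*(-20))) = -39278*(-50067 + (88/81 - 1*(-380))) = -39278*(-50067 + (88/81 + 380)) = -39278*(-50067 + 30868/81) = -39278*(-4024559/81) = 158076628402/81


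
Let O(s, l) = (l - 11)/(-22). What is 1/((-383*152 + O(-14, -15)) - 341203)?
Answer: -11/4393596 ≈ -2.5036e-6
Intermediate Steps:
O(s, l) = 1/2 - l/22 (O(s, l) = (-11 + l)*(-1/22) = 1/2 - l/22)
1/((-383*152 + O(-14, -15)) - 341203) = 1/((-383*152 + (1/2 - 1/22*(-15))) - 341203) = 1/((-58216 + (1/2 + 15/22)) - 341203) = 1/((-58216 + 13/11) - 341203) = 1/(-640363/11 - 341203) = 1/(-4393596/11) = -11/4393596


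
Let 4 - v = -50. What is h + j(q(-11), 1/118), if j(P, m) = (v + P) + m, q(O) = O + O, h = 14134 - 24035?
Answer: -1164541/118 ≈ -9869.0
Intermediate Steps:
h = -9901
q(O) = 2*O
v = 54 (v = 4 - 1*(-50) = 4 + 50 = 54)
j(P, m) = 54 + P + m (j(P, m) = (54 + P) + m = 54 + P + m)
h + j(q(-11), 1/118) = -9901 + (54 + 2*(-11) + 1/118) = -9901 + (54 - 22 + 1/118) = -9901 + 3777/118 = -1164541/118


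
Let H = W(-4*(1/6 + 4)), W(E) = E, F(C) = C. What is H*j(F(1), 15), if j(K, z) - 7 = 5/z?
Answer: -1100/9 ≈ -122.22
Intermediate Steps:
j(K, z) = 7 + 5/z
H = -50/3 (H = -4*(1/6 + 4) = -4*25/6 = -50/3 ≈ -16.667)
H*j(F(1), 15) = -50*(7 + 5/15)/3 = -50*(7 + 5*(1/15))/3 = -50*(7 + 1/3)/3 = -50/3*22/3 = -1100/9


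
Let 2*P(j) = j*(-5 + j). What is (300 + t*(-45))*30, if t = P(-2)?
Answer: -450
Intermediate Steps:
P(j) = j*(-5 + j)/2 (P(j) = (j*(-5 + j))/2 = j*(-5 + j)/2)
t = 7 (t = (½)*(-2)*(-5 - 2) = (½)*(-2)*(-7) = 7)
(300 + t*(-45))*30 = (300 + 7*(-45))*30 = (300 - 315)*30 = -15*30 = -450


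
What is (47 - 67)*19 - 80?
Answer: -460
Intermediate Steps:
(47 - 67)*19 - 80 = -20*19 - 80 = -380 - 80 = -460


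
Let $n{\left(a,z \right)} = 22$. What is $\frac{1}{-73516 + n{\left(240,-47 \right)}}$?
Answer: $- \frac{1}{73494} \approx -1.3607 \cdot 10^{-5}$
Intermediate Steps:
$\frac{1}{-73516 + n{\left(240,-47 \right)}} = \frac{1}{-73516 + 22} = \frac{1}{-73494} = - \frac{1}{73494}$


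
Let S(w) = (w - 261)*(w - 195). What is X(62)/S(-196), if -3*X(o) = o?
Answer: -62/536061 ≈ -0.00011566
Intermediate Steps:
X(o) = -o/3
S(w) = (-261 + w)*(-195 + w)
X(62)/S(-196) = (-1/3*62)/(50895 + (-196)**2 - 456*(-196)) = -62/(3*(50895 + 38416 + 89376)) = -62/3/178687 = -62/3*1/178687 = -62/536061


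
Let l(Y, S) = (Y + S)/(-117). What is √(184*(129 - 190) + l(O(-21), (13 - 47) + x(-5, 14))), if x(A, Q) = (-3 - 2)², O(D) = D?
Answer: I*√17071314/39 ≈ 105.94*I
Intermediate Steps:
x(A, Q) = 25 (x(A, Q) = (-5)² = 25)
l(Y, S) = -S/117 - Y/117 (l(Y, S) = (S + Y)*(-1/117) = -S/117 - Y/117)
√(184*(129 - 190) + l(O(-21), (13 - 47) + x(-5, 14))) = √(184*(129 - 190) + (-((13 - 47) + 25)/117 - 1/117*(-21))) = √(184*(-61) + (-(-34 + 25)/117 + 7/39)) = √(-11224 + (-1/117*(-9) + 7/39)) = √(-11224 + (1/13 + 7/39)) = √(-11224 + 10/39) = √(-437726/39) = I*√17071314/39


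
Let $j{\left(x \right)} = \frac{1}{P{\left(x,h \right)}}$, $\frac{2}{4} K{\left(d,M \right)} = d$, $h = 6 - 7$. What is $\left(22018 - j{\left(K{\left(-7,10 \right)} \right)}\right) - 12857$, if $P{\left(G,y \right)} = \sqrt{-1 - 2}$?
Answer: $9161 + \frac{i \sqrt{3}}{3} \approx 9161.0 + 0.57735 i$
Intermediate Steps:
$h = -1$ ($h = 6 - 7 = -1$)
$P{\left(G,y \right)} = i \sqrt{3}$ ($P{\left(G,y \right)} = \sqrt{-3} = i \sqrt{3}$)
$K{\left(d,M \right)} = 2 d$
$j{\left(x \right)} = - \frac{i \sqrt{3}}{3}$ ($j{\left(x \right)} = \frac{1}{i \sqrt{3}} = - \frac{i \sqrt{3}}{3}$)
$\left(22018 - j{\left(K{\left(-7,10 \right)} \right)}\right) - 12857 = \left(22018 - - \frac{i \sqrt{3}}{3}\right) - 12857 = \left(22018 + \frac{i \sqrt{3}}{3}\right) - 12857 = 9161 + \frac{i \sqrt{3}}{3}$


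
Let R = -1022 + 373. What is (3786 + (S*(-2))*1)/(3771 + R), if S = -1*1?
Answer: 1894/1561 ≈ 1.2133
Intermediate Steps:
S = -1
R = -649
(3786 + (S*(-2))*1)/(3771 + R) = (3786 - 1*(-2)*1)/(3771 - 649) = (3786 + 2*1)/3122 = (3786 + 2)*(1/3122) = 3788*(1/3122) = 1894/1561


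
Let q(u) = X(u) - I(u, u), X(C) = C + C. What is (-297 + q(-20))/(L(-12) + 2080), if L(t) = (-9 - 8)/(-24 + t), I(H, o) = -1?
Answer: -12096/74897 ≈ -0.16150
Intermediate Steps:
X(C) = 2*C
L(t) = -17/(-24 + t)
q(u) = 1 + 2*u (q(u) = 2*u - 1*(-1) = 2*u + 1 = 1 + 2*u)
(-297 + q(-20))/(L(-12) + 2080) = (-297 + (1 + 2*(-20)))/(-17/(-24 - 12) + 2080) = (-297 + (1 - 40))/(-17/(-36) + 2080) = (-297 - 39)/(-17*(-1/36) + 2080) = -336/(17/36 + 2080) = -336/74897/36 = -336*36/74897 = -12096/74897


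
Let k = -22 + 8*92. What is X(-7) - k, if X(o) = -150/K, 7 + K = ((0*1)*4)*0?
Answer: -4848/7 ≈ -692.57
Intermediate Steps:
K = -7 (K = -7 + ((0*1)*4)*0 = -7 + (0*4)*0 = -7 + 0*0 = -7 + 0 = -7)
k = 714 (k = -22 + 736 = 714)
X(o) = 150/7 (X(o) = -150/(-7) = -150*(-⅐) = 150/7)
X(-7) - k = 150/7 - 1*714 = 150/7 - 714 = -4848/7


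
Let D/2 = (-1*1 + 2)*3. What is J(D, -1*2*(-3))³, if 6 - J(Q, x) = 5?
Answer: 1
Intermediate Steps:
D = 6 (D = 2*((-1*1 + 2)*3) = 2*((-1 + 2)*3) = 2*(1*3) = 2*3 = 6)
J(Q, x) = 1 (J(Q, x) = 6 - 1*5 = 6 - 5 = 1)
J(D, -1*2*(-3))³ = 1³ = 1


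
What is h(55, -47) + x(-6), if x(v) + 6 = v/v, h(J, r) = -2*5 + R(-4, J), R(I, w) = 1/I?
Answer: -61/4 ≈ -15.250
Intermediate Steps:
h(J, r) = -41/4 (h(J, r) = -2*5 + 1/(-4) = -10 - 1/4 = -41/4)
x(v) = -5 (x(v) = -6 + v/v = -6 + 1 = -5)
h(55, -47) + x(-6) = -41/4 - 5 = -61/4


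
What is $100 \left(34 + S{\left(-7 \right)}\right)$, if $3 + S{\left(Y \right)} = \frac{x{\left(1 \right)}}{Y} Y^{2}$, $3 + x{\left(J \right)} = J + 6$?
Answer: $300$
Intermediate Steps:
$x{\left(J \right)} = 3 + J$ ($x{\left(J \right)} = -3 + \left(J + 6\right) = -3 + \left(6 + J\right) = 3 + J$)
$S{\left(Y \right)} = -3 + 4 Y$ ($S{\left(Y \right)} = -3 + \frac{3 + 1}{Y} Y^{2} = -3 + \frac{4}{Y} Y^{2} = -3 + 4 Y$)
$100 \left(34 + S{\left(-7 \right)}\right) = 100 \left(34 + \left(-3 + 4 \left(-7\right)\right)\right) = 100 \left(34 - 31\right) = 100 \cdot 3 = 300$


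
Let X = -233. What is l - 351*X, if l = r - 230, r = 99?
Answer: 81652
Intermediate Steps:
l = -131 (l = 99 - 230 = -131)
l - 351*X = -131 - 351*(-233) = -131 + 81783 = 81652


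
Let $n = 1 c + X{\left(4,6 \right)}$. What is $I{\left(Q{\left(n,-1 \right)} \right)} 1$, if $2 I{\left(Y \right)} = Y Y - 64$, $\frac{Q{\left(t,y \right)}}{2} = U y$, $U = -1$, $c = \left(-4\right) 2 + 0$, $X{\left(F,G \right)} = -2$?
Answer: $-30$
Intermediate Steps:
$c = -8$ ($c = -8 + 0 = -8$)
$n = -10$ ($n = 1 \left(-8\right) - 2 = -8 - 2 = -10$)
$Q{\left(t,y \right)} = - 2 y$ ($Q{\left(t,y \right)} = 2 \left(- y\right) = - 2 y$)
$I{\left(Y \right)} = -32 + \frac{Y^{2}}{2}$ ($I{\left(Y \right)} = \frac{Y Y - 64}{2} = \frac{Y^{2} - 64}{2} = \frac{-64 + Y^{2}}{2} = -32 + \frac{Y^{2}}{2}$)
$I{\left(Q{\left(n,-1 \right)} \right)} 1 = \left(-32 + \frac{\left(\left(-2\right) \left(-1\right)\right)^{2}}{2}\right) 1 = \left(-32 + \frac{2^{2}}{2}\right) 1 = \left(-32 + \frac{1}{2} \cdot 4\right) 1 = \left(-32 + 2\right) 1 = \left(-30\right) 1 = -30$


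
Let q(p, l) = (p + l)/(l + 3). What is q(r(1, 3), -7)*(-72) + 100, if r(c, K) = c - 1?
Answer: -26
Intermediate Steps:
r(c, K) = -1 + c
q(p, l) = (l + p)/(3 + l)
q(r(1, 3), -7)*(-72) + 100 = ((-7 + (-1 + 1))/(3 - 7))*(-72) + 100 = ((-7 + 0)/(-4))*(-72) + 100 = -1/4*(-7)*(-72) + 100 = (7/4)*(-72) + 100 = -126 + 100 = -26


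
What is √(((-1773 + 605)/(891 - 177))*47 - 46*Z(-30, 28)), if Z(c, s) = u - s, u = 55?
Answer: I*√168090594/357 ≈ 36.316*I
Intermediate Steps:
Z(c, s) = 55 - s
√(((-1773 + 605)/(891 - 177))*47 - 46*Z(-30, 28)) = √(((-1773 + 605)/(891 - 177))*47 - 46*(55 - 1*28)) = √(-1168/714*47 - 46*(55 - 28)) = √(-1168*1/714*47 - 46*27) = √(-584/357*47 - 1242) = √(-27448/357 - 1242) = √(-470842/357) = I*√168090594/357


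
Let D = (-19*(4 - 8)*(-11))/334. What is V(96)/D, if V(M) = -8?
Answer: 668/209 ≈ 3.1962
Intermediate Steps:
D = -418/167 (D = (-19*(-4)*(-11))*(1/334) = (76*(-11))*(1/334) = -836*1/334 = -418/167 ≈ -2.5030)
V(96)/D = -8/(-418/167) = -8*(-167/418) = 668/209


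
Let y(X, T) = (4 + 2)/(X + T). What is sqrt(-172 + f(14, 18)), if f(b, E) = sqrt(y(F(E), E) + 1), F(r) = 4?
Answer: sqrt(-20812 + 11*sqrt(154))/11 ≈ 13.072*I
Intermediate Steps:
y(X, T) = 6/(T + X)
f(b, E) = sqrt(1 + 6/(4 + E)) (f(b, E) = sqrt(6/(E + 4) + 1) = sqrt(6/(4 + E) + 1) = sqrt(1 + 6/(4 + E)))
sqrt(-172 + f(14, 18)) = sqrt(-172 + sqrt((10 + 18)/(4 + 18))) = sqrt(-172 + sqrt(28/22)) = sqrt(-172 + sqrt((1/22)*28)) = sqrt(-172 + sqrt(14/11)) = sqrt(-172 + sqrt(154)/11)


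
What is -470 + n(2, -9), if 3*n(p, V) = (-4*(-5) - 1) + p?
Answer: -463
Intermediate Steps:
n(p, V) = 19/3 + p/3 (n(p, V) = ((-4*(-5) - 1) + p)/3 = ((20 - 1) + p)/3 = (19 + p)/3 = 19/3 + p/3)
-470 + n(2, -9) = -470 + (19/3 + (⅓)*2) = -470 + (19/3 + ⅔) = -470 + 7 = -463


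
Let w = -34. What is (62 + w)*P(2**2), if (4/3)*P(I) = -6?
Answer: -126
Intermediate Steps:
P(I) = -9/2 (P(I) = (3/4)*(-6) = -9/2)
(62 + w)*P(2**2) = (62 - 34)*(-9/2) = 28*(-9/2) = -126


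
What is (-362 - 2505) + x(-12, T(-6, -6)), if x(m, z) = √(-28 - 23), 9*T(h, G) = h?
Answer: -2867 + I*√51 ≈ -2867.0 + 7.1414*I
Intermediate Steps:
T(h, G) = h/9
x(m, z) = I*√51 (x(m, z) = √(-51) = I*√51)
(-362 - 2505) + x(-12, T(-6, -6)) = (-362 - 2505) + I*√51 = -2867 + I*√51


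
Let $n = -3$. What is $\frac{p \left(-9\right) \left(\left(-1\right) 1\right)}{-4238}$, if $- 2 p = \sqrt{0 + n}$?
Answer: $\frac{9 i \sqrt{3}}{8476} \approx 0.0018391 i$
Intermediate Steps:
$p = - \frac{i \sqrt{3}}{2}$ ($p = - \frac{\sqrt{0 - 3}}{2} = - \frac{\sqrt{-3}}{2} = - \frac{i \sqrt{3}}{2} \approx - 0.86602 i$)
$\frac{p \left(-9\right) \left(\left(-1\right) 1\right)}{-4238} = \frac{- \frac{i \sqrt{3}}{2} \left(-9\right) \left(\left(-1\right) 1\right)}{-4238} = \frac{9 i \sqrt{3}}{2} \left(-1\right) \left(- \frac{1}{4238}\right) = - \frac{9 i \sqrt{3}}{2} \left(- \frac{1}{4238}\right) = \frac{9 i \sqrt{3}}{8476}$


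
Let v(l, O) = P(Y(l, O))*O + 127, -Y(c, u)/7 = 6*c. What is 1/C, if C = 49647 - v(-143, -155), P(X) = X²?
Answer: 1/5591215100 ≈ 1.7885e-10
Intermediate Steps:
Y(c, u) = -42*c
v(l, O) = 127 + 1764*O*l² (v(l, O) = (-42*l)²*O + 127 = (1764*l²)*O + 127 = 1764*O*l² + 127 = 127 + 1764*O*l²)
C = 5591215100 (C = 49647 - (127 + 1764*(-155)*(-143)²) = 49647 - (127 + 1764*(-155)*20449) = 49647 - (127 - 5591165580) = 49647 - 1*(-5591165453) = 49647 + 5591165453 = 5591215100)
1/C = 1/5591215100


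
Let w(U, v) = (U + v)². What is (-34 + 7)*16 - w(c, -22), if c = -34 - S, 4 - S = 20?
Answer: -2032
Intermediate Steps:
S = -16 (S = 4 - 1*20 = 4 - 20 = -16)
c = -18 (c = -34 - 1*(-16) = -34 + 16 = -18)
(-34 + 7)*16 - w(c, -22) = (-34 + 7)*16 - (-18 - 22)² = -27*16 - 1*(-40)² = -432 - 1*1600 = -432 - 1600 = -2032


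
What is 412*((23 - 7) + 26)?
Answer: 17304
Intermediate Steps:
412*((23 - 7) + 26) = 412*(16 + 26) = 412*42 = 17304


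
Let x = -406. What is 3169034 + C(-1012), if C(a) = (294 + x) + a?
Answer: 3167910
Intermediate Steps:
C(a) = -112 + a (C(a) = (294 - 406) + a = -112 + a)
3169034 + C(-1012) = 3169034 + (-112 - 1012) = 3169034 - 1124 = 3167910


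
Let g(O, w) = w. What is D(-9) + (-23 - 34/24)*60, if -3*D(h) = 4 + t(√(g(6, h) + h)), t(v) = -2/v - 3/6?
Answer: -8797/6 - I*√2/9 ≈ -1466.2 - 0.15713*I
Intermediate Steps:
t(v) = -½ - 2/v (t(v) = -2/v - 3*⅙ = -2/v - ½ = -½ - 2/v)
D(h) = -4/3 - √2*(-4 - √2*√h)/(12*√h) (D(h) = -(4 + (-4 - √(h + h))/(2*(√(h + h))))/3 = -(4 + (-4 - √(2*h))/(2*(√(2*h))))/3 = -(4 + (-4 - √2*√h)/(2*((√2*√h))))/3 = -(4 + (√2/(2*√h))*(-4 - √2*√h)/2)/3 = -(4 + √2*(-4 - √2*√h)/(4*√h))/3 = -4/3 - √2*(-4 - √2*√h)/(12*√h))
D(-9) + (-23 - 34/24)*60 = (-7/6 + √2/(3*√(-9))) + (-23 - 34/24)*60 = (-7/6 + √2*(-I/3)/3) + (-23 - 34*1/24)*60 = (-7/6 - I*√2/9) + (-23 - 17/12)*60 = (-7/6 - I*√2/9) - 293/12*60 = (-7/6 - I*√2/9) - 1465 = -8797/6 - I*√2/9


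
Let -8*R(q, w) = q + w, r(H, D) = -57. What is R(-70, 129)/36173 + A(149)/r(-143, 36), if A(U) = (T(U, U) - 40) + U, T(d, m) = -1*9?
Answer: -28941763/16494888 ≈ -1.7546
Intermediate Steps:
T(d, m) = -9
R(q, w) = -q/8 - w/8 (R(q, w) = -(q + w)/8 = -q/8 - w/8)
A(U) = -49 + U (A(U) = (-9 - 40) + U = -49 + U)
R(-70, 129)/36173 + A(149)/r(-143, 36) = (-⅛*(-70) - ⅛*129)/36173 + (-49 + 149)/(-57) = (35/4 - 129/8)*(1/36173) + 100*(-1/57) = -59/8*1/36173 - 100/57 = -59/289384 - 100/57 = -28941763/16494888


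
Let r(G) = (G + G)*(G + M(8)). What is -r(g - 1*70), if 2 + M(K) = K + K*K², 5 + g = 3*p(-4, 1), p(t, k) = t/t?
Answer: 64224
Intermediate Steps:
p(t, k) = 1
g = -2 (g = -5 + 3*1 = -5 + 3 = -2)
M(K) = -2 + K + K³ (M(K) = -2 + (K + K*K²) = -2 + (K + K³) = -2 + K + K³)
r(G) = 2*G*(518 + G) (r(G) = (G + G)*(G + (-2 + 8 + 8³)) = (2*G)*(G + (-2 + 8 + 512)) = (2*G)*(G + 518) = (2*G)*(518 + G) = 2*G*(518 + G))
-r(g - 1*70) = -2*(-2 - 1*70)*(518 + (-2 - 1*70)) = -2*(-2 - 70)*(518 + (-2 - 70)) = -2*(-72)*(518 - 72) = -2*(-72)*446 = -1*(-64224) = 64224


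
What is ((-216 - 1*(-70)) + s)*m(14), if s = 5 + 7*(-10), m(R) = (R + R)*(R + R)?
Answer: -165424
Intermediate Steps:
m(R) = 4*R² (m(R) = (2*R)*(2*R) = 4*R²)
s = -65 (s = 5 - 70 = -65)
((-216 - 1*(-70)) + s)*m(14) = ((-216 - 1*(-70)) - 65)*(4*14²) = ((-216 + 70) - 65)*(4*196) = (-146 - 65)*784 = -211*784 = -165424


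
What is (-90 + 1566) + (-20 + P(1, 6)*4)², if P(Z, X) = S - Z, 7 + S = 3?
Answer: 3076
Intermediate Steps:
S = -4 (S = -7 + 3 = -4)
P(Z, X) = -4 - Z
(-90 + 1566) + (-20 + P(1, 6)*4)² = (-90 + 1566) + (-20 + (-4 - 1*1)*4)² = 1476 + (-20 + (-4 - 1)*4)² = 1476 + (-20 - 5*4)² = 1476 + (-20 - 20)² = 1476 + (-40)² = 1476 + 1600 = 3076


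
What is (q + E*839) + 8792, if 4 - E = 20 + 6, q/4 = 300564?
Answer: 1192590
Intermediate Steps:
q = 1202256 (q = 4*300564 = 1202256)
E = -22 (E = 4 - (20 + 6) = 4 - 1*26 = 4 - 26 = -22)
(q + E*839) + 8792 = (1202256 - 22*839) + 8792 = (1202256 - 18458) + 8792 = 1183798 + 8792 = 1192590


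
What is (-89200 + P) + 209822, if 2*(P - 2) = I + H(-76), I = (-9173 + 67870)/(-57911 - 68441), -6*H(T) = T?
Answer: 91451127173/758112 ≈ 1.2063e+5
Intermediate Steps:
H(T) = -T/6
I = -58697/126352 (I = 58697/(-126352) = 58697*(-1/126352) = -58697/126352 ≈ -0.46455)
P = 6141509/758112 (P = 2 + (-58697/126352 - ⅙*(-76))/2 = 2 + (-58697/126352 + 38/3)/2 = 2 + (½)*(4625285/379056) = 2 + 4625285/758112 = 6141509/758112 ≈ 8.1011)
(-89200 + P) + 209822 = (-89200 + 6141509/758112) + 209822 = -67617448891/758112 + 209822 = 91451127173/758112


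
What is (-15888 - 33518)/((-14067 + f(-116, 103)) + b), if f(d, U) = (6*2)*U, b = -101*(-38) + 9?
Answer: 24703/4492 ≈ 5.4993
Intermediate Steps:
b = 3847 (b = 3838 + 9 = 3847)
f(d, U) = 12*U
(-15888 - 33518)/((-14067 + f(-116, 103)) + b) = (-15888 - 33518)/((-14067 + 12*103) + 3847) = -49406/((-14067 + 1236) + 3847) = -49406/(-12831 + 3847) = -49406/(-8984) = -49406*(-1/8984) = 24703/4492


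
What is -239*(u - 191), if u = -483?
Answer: 161086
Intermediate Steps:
-239*(u - 191) = -239*(-483 - 191) = -239*(-674) = 161086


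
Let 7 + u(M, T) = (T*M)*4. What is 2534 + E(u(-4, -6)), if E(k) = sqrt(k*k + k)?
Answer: 2534 + 3*sqrt(890) ≈ 2623.5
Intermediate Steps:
u(M, T) = -7 + 4*M*T (u(M, T) = -7 + (T*M)*4 = -7 + (M*T)*4 = -7 + 4*M*T)
E(k) = sqrt(k + k**2) (E(k) = sqrt(k**2 + k) = sqrt(k + k**2))
2534 + E(u(-4, -6)) = 2534 + sqrt((-7 + 4*(-4)*(-6))*(1 + (-7 + 4*(-4)*(-6)))) = 2534 + sqrt((-7 + 96)*(1 + (-7 + 96))) = 2534 + sqrt(89*(1 + 89)) = 2534 + sqrt(89*90) = 2534 + sqrt(8010) = 2534 + 3*sqrt(890)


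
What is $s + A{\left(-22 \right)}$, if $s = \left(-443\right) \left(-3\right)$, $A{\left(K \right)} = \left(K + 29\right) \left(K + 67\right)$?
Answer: $1644$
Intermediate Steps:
$A{\left(K \right)} = \left(29 + K\right) \left(67 + K\right)$
$s = 1329$
$s + A{\left(-22 \right)} = 1329 + \left(1943 + \left(-22\right)^{2} + 96 \left(-22\right)\right) = 1329 + \left(1943 + 484 - 2112\right) = 1329 + 315 = 1644$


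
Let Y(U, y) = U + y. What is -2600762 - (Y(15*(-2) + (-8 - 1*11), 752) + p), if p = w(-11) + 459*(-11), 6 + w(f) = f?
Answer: -2596399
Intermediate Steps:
w(f) = -6 + f
p = -5066 (p = (-6 - 11) + 459*(-11) = -17 - 5049 = -5066)
-2600762 - (Y(15*(-2) + (-8 - 1*11), 752) + p) = -2600762 - (((15*(-2) + (-8 - 1*11)) + 752) - 5066) = -2600762 - (((-30 + (-8 - 11)) + 752) - 5066) = -2600762 - (((-30 - 19) + 752) - 5066) = -2600762 - ((-49 + 752) - 5066) = -2600762 - (703 - 5066) = -2600762 - 1*(-4363) = -2600762 + 4363 = -2596399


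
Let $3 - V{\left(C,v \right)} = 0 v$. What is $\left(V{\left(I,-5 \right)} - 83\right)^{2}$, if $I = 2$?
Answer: $6400$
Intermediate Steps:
$V{\left(C,v \right)} = 3$ ($V{\left(C,v \right)} = 3 - 0 v = 3 - 0 = 3 + 0 = 3$)
$\left(V{\left(I,-5 \right)} - 83\right)^{2} = \left(3 - 83\right)^{2} = \left(-80\right)^{2} = 6400$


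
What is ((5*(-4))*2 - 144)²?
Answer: 33856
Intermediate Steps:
((5*(-4))*2 - 144)² = (-20*2 - 144)² = (-40 - 144)² = (-184)² = 33856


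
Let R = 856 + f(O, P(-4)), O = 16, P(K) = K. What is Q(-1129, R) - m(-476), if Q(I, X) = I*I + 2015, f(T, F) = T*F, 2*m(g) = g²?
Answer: 1163368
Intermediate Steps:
m(g) = g²/2
f(T, F) = F*T
R = 792 (R = 856 - 4*16 = 856 - 64 = 792)
Q(I, X) = 2015 + I² (Q(I, X) = I² + 2015 = 2015 + I²)
Q(-1129, R) - m(-476) = (2015 + (-1129)²) - (-476)²/2 = (2015 + 1274641) - 226576/2 = 1276656 - 1*113288 = 1276656 - 113288 = 1163368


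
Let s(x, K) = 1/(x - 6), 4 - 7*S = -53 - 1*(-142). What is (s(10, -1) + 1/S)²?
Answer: 3249/115600 ≈ 0.028106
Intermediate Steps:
S = -85/7 (S = 4/7 - (-53 - 1*(-142))/7 = 4/7 - (-53 + 142)/7 = 4/7 - ⅐*89 = 4/7 - 89/7 = -85/7 ≈ -12.143)
s(x, K) = 1/(-6 + x)
(s(10, -1) + 1/S)² = (1/(-6 + 10) + 1/(-85/7))² = (1/4 - 7/85)² = (¼ - 7/85)² = (57/340)² = 3249/115600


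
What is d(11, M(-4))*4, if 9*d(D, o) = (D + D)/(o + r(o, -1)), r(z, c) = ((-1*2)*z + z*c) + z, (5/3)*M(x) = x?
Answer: 110/27 ≈ 4.0741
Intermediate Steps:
M(x) = 3*x/5
r(z, c) = -z + c*z (r(z, c) = (-2*z + c*z) + z = -z + c*z)
d(D, o) = -2*D/(9*o) (d(D, o) = ((D + D)/(o + o*(-1 - 1)))/9 = ((2*D)/(o + o*(-2)))/9 = ((2*D)/(o - 2*o))/9 = ((2*D)/((-o)))/9 = ((2*D)*(-1/o))/9 = (-2*D/o)/9 = -2*D/(9*o))
d(11, M(-4))*4 = -2/9*11/(⅗)*(-4)*4 = -2/9*11/(-12/5)*4 = -2/9*11*(-5/12)*4 = (55/54)*4 = 110/27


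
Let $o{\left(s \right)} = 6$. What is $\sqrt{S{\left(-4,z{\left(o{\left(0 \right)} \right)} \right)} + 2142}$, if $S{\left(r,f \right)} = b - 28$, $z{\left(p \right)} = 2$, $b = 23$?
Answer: $\sqrt{2137} \approx 46.228$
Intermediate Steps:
$S{\left(r,f \right)} = -5$ ($S{\left(r,f \right)} = 23 - 28 = -5$)
$\sqrt{S{\left(-4,z{\left(o{\left(0 \right)} \right)} \right)} + 2142} = \sqrt{-5 + 2142} = \sqrt{2137}$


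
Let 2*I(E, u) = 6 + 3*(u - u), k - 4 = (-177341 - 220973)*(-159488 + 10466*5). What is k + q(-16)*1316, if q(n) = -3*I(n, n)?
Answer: 42682519772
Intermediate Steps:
k = 42682531616 (k = 4 + (-177341 - 220973)*(-159488 + 10466*5) = 4 - 398314*(-159488 + 52330) = 4 - 398314*(-107158) = 4 + 42682531612 = 42682531616)
I(E, u) = 3 (I(E, u) = (6 + 3*(u - u))/2 = (6 + 3*0)/2 = (6 + 0)/2 = (½)*6 = 3)
q(n) = -9 (q(n) = -3*3 = -9)
k + q(-16)*1316 = 42682531616 - 9*1316 = 42682531616 - 11844 = 42682519772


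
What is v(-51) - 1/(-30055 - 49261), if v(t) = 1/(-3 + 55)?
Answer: 9921/515554 ≈ 0.019243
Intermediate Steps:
v(t) = 1/52
v(-51) - 1/(-30055 - 49261) = 1/52 - 1/(-30055 - 49261) = 1/52 - 1/(-79316) = 1/52 - 1*(-1/79316) = 1/52 + 1/79316 = 9921/515554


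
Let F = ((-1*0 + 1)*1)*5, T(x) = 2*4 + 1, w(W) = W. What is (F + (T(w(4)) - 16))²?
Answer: 4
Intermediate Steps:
T(x) = 9 (T(x) = 8 + 1 = 9)
F = 5 (F = ((0 + 1)*1)*5 = (1*1)*5 = 1*5 = 5)
(F + (T(w(4)) - 16))² = (5 + (9 - 16))² = (5 - 7)² = (-2)² = 4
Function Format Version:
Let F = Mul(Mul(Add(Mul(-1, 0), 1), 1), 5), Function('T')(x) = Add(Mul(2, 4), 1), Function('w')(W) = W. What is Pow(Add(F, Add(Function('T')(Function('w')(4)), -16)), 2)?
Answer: 4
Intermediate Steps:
Function('T')(x) = 9 (Function('T')(x) = Add(8, 1) = 9)
F = 5 (F = Mul(Mul(Add(0, 1), 1), 5) = Mul(Mul(1, 1), 5) = Mul(1, 5) = 5)
Pow(Add(F, Add(Function('T')(Function('w')(4)), -16)), 2) = Pow(Add(5, Add(9, -16)), 2) = Pow(Add(5, -7), 2) = Pow(-2, 2) = 4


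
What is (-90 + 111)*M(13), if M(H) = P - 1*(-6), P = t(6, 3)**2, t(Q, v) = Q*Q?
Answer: 27342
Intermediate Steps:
t(Q, v) = Q**2
P = 1296 (P = (6**2)**2 = 36**2 = 1296)
M(H) = 1302 (M(H) = 1296 - 1*(-6) = 1296 + 6 = 1302)
(-90 + 111)*M(13) = (-90 + 111)*1302 = 21*1302 = 27342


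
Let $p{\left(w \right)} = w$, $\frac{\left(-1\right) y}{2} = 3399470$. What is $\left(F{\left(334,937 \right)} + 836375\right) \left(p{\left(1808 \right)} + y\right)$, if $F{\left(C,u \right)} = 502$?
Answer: $-5688363436764$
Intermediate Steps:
$y = -6798940$ ($y = \left(-2\right) 3399470 = -6798940$)
$\left(F{\left(334,937 \right)} + 836375\right) \left(p{\left(1808 \right)} + y\right) = \left(502 + 836375\right) \left(1808 - 6798940\right) = 836877 \left(-6797132\right) = -5688363436764$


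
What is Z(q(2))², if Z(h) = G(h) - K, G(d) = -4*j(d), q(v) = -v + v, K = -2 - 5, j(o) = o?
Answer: 49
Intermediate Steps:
K = -7
q(v) = 0
G(d) = -4*d
Z(h) = 7 - 4*h (Z(h) = -4*h - 1*(-7) = -4*h + 7 = 7 - 4*h)
Z(q(2))² = (7 - 4*0)² = (7 + 0)² = 7² = 49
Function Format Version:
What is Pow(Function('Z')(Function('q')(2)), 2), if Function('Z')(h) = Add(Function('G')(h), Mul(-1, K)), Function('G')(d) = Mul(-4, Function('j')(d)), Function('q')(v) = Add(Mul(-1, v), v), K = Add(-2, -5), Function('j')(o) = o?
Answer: 49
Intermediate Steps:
K = -7
Function('q')(v) = 0
Function('G')(d) = Mul(-4, d)
Function('Z')(h) = Add(7, Mul(-4, h)) (Function('Z')(h) = Add(Mul(-4, h), Mul(-1, -7)) = Add(Mul(-4, h), 7) = Add(7, Mul(-4, h)))
Pow(Function('Z')(Function('q')(2)), 2) = Pow(Add(7, Mul(-4, 0)), 2) = Pow(Add(7, 0), 2) = Pow(7, 2) = 49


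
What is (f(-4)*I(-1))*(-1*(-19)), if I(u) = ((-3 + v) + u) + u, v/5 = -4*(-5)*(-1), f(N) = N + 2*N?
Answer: 23940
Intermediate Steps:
f(N) = 3*N
v = -100 (v = 5*(-4*(-5)*(-1)) = 5*(20*(-1)) = 5*(-20) = -100)
I(u) = -103 + 2*u (I(u) = ((-3 - 100) + u) + u = (-103 + u) + u = -103 + 2*u)
(f(-4)*I(-1))*(-1*(-19)) = ((3*(-4))*(-103 + 2*(-1)))*(-1*(-19)) = -12*(-103 - 2)*19 = -12*(-105)*19 = 1260*19 = 23940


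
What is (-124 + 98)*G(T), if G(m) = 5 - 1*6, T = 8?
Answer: 26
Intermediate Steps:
G(m) = -1 (G(m) = 5 - 6 = -1)
(-124 + 98)*G(T) = (-124 + 98)*(-1) = -26*(-1) = 26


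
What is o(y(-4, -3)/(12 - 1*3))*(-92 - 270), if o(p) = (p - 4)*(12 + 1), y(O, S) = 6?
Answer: 47060/3 ≈ 15687.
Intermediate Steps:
o(p) = -52 + 13*p (o(p) = (-4 + p)*13 = -52 + 13*p)
o(y(-4, -3)/(12 - 1*3))*(-92 - 270) = (-52 + 13*(6/(12 - 1*3)))*(-92 - 270) = (-52 + 13*(6/(12 - 3)))*(-362) = (-52 + 13*(6/9))*(-362) = (-52 + 13*(6*(⅑)))*(-362) = (-52 + 13*(⅔))*(-362) = (-52 + 26/3)*(-362) = -130/3*(-362) = 47060/3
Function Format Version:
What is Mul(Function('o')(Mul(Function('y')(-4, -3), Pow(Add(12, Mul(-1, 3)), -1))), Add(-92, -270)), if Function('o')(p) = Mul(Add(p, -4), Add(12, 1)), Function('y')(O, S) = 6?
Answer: Rational(47060, 3) ≈ 15687.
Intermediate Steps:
Function('o')(p) = Add(-52, Mul(13, p)) (Function('o')(p) = Mul(Add(-4, p), 13) = Add(-52, Mul(13, p)))
Mul(Function('o')(Mul(Function('y')(-4, -3), Pow(Add(12, Mul(-1, 3)), -1))), Add(-92, -270)) = Mul(Add(-52, Mul(13, Mul(6, Pow(Add(12, Mul(-1, 3)), -1)))), Add(-92, -270)) = Mul(Add(-52, Mul(13, Mul(6, Pow(Add(12, -3), -1)))), -362) = Mul(Add(-52, Mul(13, Mul(6, Pow(9, -1)))), -362) = Mul(Add(-52, Mul(13, Mul(6, Rational(1, 9)))), -362) = Mul(Add(-52, Mul(13, Rational(2, 3))), -362) = Mul(Add(-52, Rational(26, 3)), -362) = Mul(Rational(-130, 3), -362) = Rational(47060, 3)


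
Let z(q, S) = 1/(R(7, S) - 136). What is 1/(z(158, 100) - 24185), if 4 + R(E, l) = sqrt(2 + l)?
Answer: -471559270/11404664330851 + sqrt(102)/11404664330851 ≈ -4.1348e-5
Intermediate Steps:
R(E, l) = -4 + sqrt(2 + l)
z(q, S) = 1/(-140 + sqrt(2 + S)) (z(q, S) = 1/((-4 + sqrt(2 + S)) - 136) = 1/(-140 + sqrt(2 + S)))
1/(z(158, 100) - 24185) = 1/(1/(-140 + sqrt(2 + 100)) - 24185) = 1/(1/(-140 + sqrt(102)) - 24185) = 1/(-24185 + 1/(-140 + sqrt(102)))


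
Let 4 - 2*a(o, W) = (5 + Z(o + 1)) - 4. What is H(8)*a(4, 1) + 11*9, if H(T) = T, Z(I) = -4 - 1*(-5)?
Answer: 107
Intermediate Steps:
Z(I) = 1 (Z(I) = -4 + 5 = 1)
a(o, W) = 1 (a(o, W) = 2 - ((5 + 1) - 4)/2 = 2 - (6 - 4)/2 = 2 - ½*2 = 2 - 1 = 1)
H(8)*a(4, 1) + 11*9 = 8*1 + 11*9 = 8 + 99 = 107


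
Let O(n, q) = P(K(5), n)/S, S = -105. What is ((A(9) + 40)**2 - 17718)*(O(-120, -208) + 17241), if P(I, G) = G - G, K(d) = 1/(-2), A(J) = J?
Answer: -264080397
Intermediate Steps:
K(d) = -1/2
P(I, G) = 0
O(n, q) = 0 (O(n, q) = 0/(-105) = 0*(-1/105) = 0)
((A(9) + 40)**2 - 17718)*(O(-120, -208) + 17241) = ((9 + 40)**2 - 17718)*(0 + 17241) = (49**2 - 17718)*17241 = (2401 - 17718)*17241 = -15317*17241 = -264080397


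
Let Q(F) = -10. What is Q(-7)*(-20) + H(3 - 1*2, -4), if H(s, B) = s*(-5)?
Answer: 195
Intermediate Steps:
H(s, B) = -5*s
Q(-7)*(-20) + H(3 - 1*2, -4) = -10*(-20) - 5*(3 - 1*2) = 200 - 5*(3 - 2) = 200 - 5*1 = 200 - 5 = 195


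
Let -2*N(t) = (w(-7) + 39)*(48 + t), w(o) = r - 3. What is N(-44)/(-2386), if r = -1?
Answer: 35/1193 ≈ 0.029338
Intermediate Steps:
w(o) = -4 (w(o) = -1 - 3 = -4)
N(t) = -840 - 35*t/2 (N(t) = -(-4 + 39)*(48 + t)/2 = -35*(48 + t)/2 = -(1680 + 35*t)/2 = -840 - 35*t/2)
N(-44)/(-2386) = (-840 - 35/2*(-44))/(-2386) = (-840 + 770)*(-1/2386) = -70*(-1/2386) = 35/1193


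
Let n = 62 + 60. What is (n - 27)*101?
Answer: 9595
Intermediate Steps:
n = 122
(n - 27)*101 = (122 - 27)*101 = 95*101 = 9595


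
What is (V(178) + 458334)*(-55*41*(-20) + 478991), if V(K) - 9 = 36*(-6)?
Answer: 240100237557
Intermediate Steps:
V(K) = -207 (V(K) = 9 + 36*(-6) = 9 - 216 = -207)
(V(178) + 458334)*(-55*41*(-20) + 478991) = (-207 + 458334)*(-55*41*(-20) + 478991) = 458127*(-2255*(-20) + 478991) = 458127*(45100 + 478991) = 458127*524091 = 240100237557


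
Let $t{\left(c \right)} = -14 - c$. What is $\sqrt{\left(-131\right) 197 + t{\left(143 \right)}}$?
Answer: $2 i \sqrt{6491} \approx 161.13 i$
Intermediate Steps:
$\sqrt{\left(-131\right) 197 + t{\left(143 \right)}} = \sqrt{\left(-131\right) 197 - 157} = \sqrt{-25807 - 157} = \sqrt{-25964} = 2 i \sqrt{6491}$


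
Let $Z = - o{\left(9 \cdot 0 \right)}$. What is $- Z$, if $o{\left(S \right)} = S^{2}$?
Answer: $0$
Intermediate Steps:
$Z = 0$ ($Z = - \left(9 \cdot 0\right)^{2} = - 0^{2} = \left(-1\right) 0 = 0$)
$- Z = \left(-1\right) 0 = 0$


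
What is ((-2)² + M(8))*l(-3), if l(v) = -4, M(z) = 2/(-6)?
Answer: -44/3 ≈ -14.667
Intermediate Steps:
M(z) = -⅓ (M(z) = 2*(-⅙) = -⅓)
((-2)² + M(8))*l(-3) = ((-2)² - ⅓)*(-4) = (4 - ⅓)*(-4) = (11/3)*(-4) = -44/3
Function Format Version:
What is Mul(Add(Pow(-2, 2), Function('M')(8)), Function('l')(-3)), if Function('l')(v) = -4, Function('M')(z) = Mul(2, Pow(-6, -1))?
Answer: Rational(-44, 3) ≈ -14.667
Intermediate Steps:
Function('M')(z) = Rational(-1, 3) (Function('M')(z) = Mul(2, Rational(-1, 6)) = Rational(-1, 3))
Mul(Add(Pow(-2, 2), Function('M')(8)), Function('l')(-3)) = Mul(Add(Pow(-2, 2), Rational(-1, 3)), -4) = Mul(Add(4, Rational(-1, 3)), -4) = Mul(Rational(11, 3), -4) = Rational(-44, 3)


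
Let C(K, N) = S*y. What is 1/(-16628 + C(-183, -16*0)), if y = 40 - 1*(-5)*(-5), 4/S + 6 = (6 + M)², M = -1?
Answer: -19/315872 ≈ -6.0151e-5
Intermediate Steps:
S = 4/19 (S = 4/(-6 + (6 - 1)²) = 4/(-6 + 5²) = 4/(-6 + 25) = 4/19 ≈ 0.21053)
y = 15 (y = 40 - (-5)*(-5) = 40 - 1*25 = 40 - 25 = 15)
C(K, N) = 60/19 (C(K, N) = (4/19)*15 = 60/19)
1/(-16628 + C(-183, -16*0)) = 1/(-16628 + 60/19) = 1/(-315872/19) = -19/315872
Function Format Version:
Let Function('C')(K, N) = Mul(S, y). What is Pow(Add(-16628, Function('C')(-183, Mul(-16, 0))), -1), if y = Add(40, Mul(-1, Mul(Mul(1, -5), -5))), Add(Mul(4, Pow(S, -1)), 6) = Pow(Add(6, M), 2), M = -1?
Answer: Rational(-19, 315872) ≈ -6.0151e-5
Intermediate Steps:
S = Rational(4, 19) (S = Mul(4, Pow(Add(-6, Pow(Add(6, -1), 2)), -1)) = Mul(4, Pow(Add(-6, Pow(5, 2)), -1)) = Mul(4, Pow(Add(-6, 25), -1)) = Mul(4, Pow(19, -1)) = Mul(4, Rational(1, 19)) = Rational(4, 19) ≈ 0.21053)
y = 15 (y = Add(40, Mul(-1, Mul(-5, -5))) = Add(40, Mul(-1, 25)) = Add(40, -25) = 15)
Function('C')(K, N) = Rational(60, 19) (Function('C')(K, N) = Mul(Rational(4, 19), 15) = Rational(60, 19))
Pow(Add(-16628, Function('C')(-183, Mul(-16, 0))), -1) = Pow(Add(-16628, Rational(60, 19)), -1) = Pow(Rational(-315872, 19), -1) = Rational(-19, 315872)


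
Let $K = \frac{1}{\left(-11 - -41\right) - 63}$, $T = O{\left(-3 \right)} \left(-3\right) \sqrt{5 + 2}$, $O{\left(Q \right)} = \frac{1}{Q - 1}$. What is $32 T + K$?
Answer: $- \frac{1}{33} + 24 \sqrt{7} \approx 63.468$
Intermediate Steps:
$O{\left(Q \right)} = \frac{1}{-1 + Q}$
$T = \frac{3 \sqrt{7}}{4}$ ($T = \frac{1}{-1 - 3} \left(-3\right) \sqrt{5 + 2} = \frac{1}{-4} \left(-3\right) \sqrt{7} = \left(- \frac{1}{4}\right) \left(-3\right) \sqrt{7} = \frac{3 \sqrt{7}}{4} \approx 1.9843$)
$K = - \frac{1}{33}$ ($K = \frac{1}{\left(-11 + 41\right) - 63} = \frac{1}{30 - 63} = \frac{1}{-33} = - \frac{1}{33} \approx -0.030303$)
$32 T + K = 32 \frac{3 \sqrt{7}}{4} - \frac{1}{33} = 24 \sqrt{7} - \frac{1}{33} = - \frac{1}{33} + 24 \sqrt{7}$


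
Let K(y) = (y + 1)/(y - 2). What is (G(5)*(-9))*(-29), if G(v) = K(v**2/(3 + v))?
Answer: 957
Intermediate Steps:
K(y) = (1 + y)/(-2 + y)
G(v) = (1 + v**2/(3 + v))/(-2 + v**2/(3 + v))
(G(5)*(-9))*(-29) = (((3 + 5 + 5**2)/(-6 + 5**2 - 2*5))*(-9))*(-29) = (((3 + 5 + 25)/(-6 + 25 - 10))*(-9))*(-29) = ((33/9)*(-9))*(-29) = (((1/9)*33)*(-9))*(-29) = ((11/3)*(-9))*(-29) = -33*(-29) = 957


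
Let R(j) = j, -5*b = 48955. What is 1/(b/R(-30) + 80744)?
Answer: 30/2432111 ≈ 1.2335e-5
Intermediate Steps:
b = -9791 (b = -⅕*48955 = -9791)
1/(b/R(-30) + 80744) = 1/(-9791/(-30) + 80744) = 1/(-9791*(-1/30) + 80744) = 1/(9791/30 + 80744) = 1/(2432111/30) = 30/2432111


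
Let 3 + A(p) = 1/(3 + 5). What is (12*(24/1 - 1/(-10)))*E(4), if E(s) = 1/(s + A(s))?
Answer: 3856/15 ≈ 257.07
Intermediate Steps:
A(p) = -23/8 (A(p) = -3 + 1/(3 + 5) = -3 + 1/8 = -3 + ⅛ = -23/8)
E(s) = 1/(-23/8 + s) (E(s) = 1/(s - 23/8) = 1/(-23/8 + s))
(12*(24/1 - 1/(-10)))*E(4) = (12*(24/1 - 1/(-10)))*(8/(-23 + 8*4)) = (12*(24*1 - 1*(-⅒)))*(8/(-23 + 32)) = (12*(24 + ⅒))*(8/9) = (12*(241/10))*(8*(⅑)) = (1446/5)*(8/9) = 3856/15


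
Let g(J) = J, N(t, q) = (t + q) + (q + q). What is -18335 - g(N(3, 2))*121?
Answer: -19424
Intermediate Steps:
N(t, q) = t + 3*q (N(t, q) = (q + t) + 2*q = t + 3*q)
-18335 - g(N(3, 2))*121 = -18335 - (3 + 3*2)*121 = -18335 - (3 + 6)*121 = -18335 - 9*121 = -18335 - 1*1089 = -18335 - 1089 = -19424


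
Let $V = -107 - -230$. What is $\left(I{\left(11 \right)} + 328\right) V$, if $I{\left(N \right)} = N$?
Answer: $41697$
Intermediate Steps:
$V = 123$ ($V = -107 + 230 = 123$)
$\left(I{\left(11 \right)} + 328\right) V = \left(11 + 328\right) 123 = 339 \cdot 123 = 41697$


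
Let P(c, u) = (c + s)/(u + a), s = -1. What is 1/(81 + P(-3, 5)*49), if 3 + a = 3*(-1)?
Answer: 1/277 ≈ 0.0036101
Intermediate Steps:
a = -6 (a = -3 + 3*(-1) = -3 - 3 = -6)
P(c, u) = (-1 + c)/(-6 + u) (P(c, u) = (c - 1)/(u - 6) = (-1 + c)/(-6 + u))
1/(81 + P(-3, 5)*49) = 1/(81 + ((-1 - 3)/(-6 + 5))*49) = 1/(81 + (-4/(-1))*49) = 1/(81 - 1*(-4)*49) = 1/(81 + 4*49) = 1/(81 + 196) = 1/277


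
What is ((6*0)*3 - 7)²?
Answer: 49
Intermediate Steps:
((6*0)*3 - 7)² = (0*3 - 7)² = (0 - 7)² = (-7)² = 49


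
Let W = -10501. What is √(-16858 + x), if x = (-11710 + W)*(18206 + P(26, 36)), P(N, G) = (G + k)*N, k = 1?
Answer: 13*I*√2519274 ≈ 20634.0*I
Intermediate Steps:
P(N, G) = N*(1 + G) (P(N, G) = (G + 1)*N = (1 + G)*N = N*(1 + G))
x = -425740448 (x = (-11710 - 10501)*(18206 + 26*(1 + 36)) = -22211*(18206 + 26*37) = -22211*(18206 + 962) = -22211*19168 = -425740448)
√(-16858 + x) = √(-16858 - 425740448) = √(-425757306) = 13*I*√2519274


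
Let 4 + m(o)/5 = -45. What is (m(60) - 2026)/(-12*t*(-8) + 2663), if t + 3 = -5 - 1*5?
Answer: -2271/1415 ≈ -1.6049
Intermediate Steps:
t = -13 (t = -3 + (-5 - 1*5) = -3 + (-5 - 5) = -3 - 10 = -13)
m(o) = -245 (m(o) = -20 + 5*(-45) = -20 - 225 = -245)
(m(60) - 2026)/(-12*t*(-8) + 2663) = (-245 - 2026)/(-12*(-13)*(-8) + 2663) = -2271/(156*(-8) + 2663) = -2271/(-1248 + 2663) = -2271/1415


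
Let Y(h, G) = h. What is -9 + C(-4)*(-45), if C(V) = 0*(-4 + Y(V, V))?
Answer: -9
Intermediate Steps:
C(V) = 0 (C(V) = 0*(-4 + V) = 0)
-9 + C(-4)*(-45) = -9 + 0*(-45) = -9 + 0 = -9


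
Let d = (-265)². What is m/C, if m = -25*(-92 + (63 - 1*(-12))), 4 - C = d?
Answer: -425/70221 ≈ -0.0060523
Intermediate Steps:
d = 70225
C = -70221 (C = 4 - 1*70225 = 4 - 70225 = -70221)
m = 425 (m = -25*(-92 + (63 + 12)) = -25*(-92 + 75) = -25*(-17) = 425)
m/C = 425/(-70221) = 425*(-1/70221) = -425/70221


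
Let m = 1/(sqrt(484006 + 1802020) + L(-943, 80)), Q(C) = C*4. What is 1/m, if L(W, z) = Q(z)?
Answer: 320 + sqrt(2286026) ≈ 1832.0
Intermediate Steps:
Q(C) = 4*C
L(W, z) = 4*z
m = 1/(320 + sqrt(2286026)) (m = 1/(sqrt(484006 + 1802020) + 4*80) = 1/(sqrt(2286026) + 320) = 1/(320 + sqrt(2286026)) ≈ 0.00054586)
1/m = 1/(-160/1091813 + sqrt(2286026)/2183626)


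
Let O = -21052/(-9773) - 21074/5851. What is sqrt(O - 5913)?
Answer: I*sqrt(19338829658551156227)/57181823 ≈ 76.905*I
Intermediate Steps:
O = -82780950/57181823 (O = -21052*(-1/9773) - 21074*1/5851 = 21052/9773 - 21074/5851 = -82780950/57181823 ≈ -1.4477)
sqrt(O - 5913) = sqrt(-82780950/57181823 - 5913) = sqrt(-338198900349/57181823) = I*sqrt(19338829658551156227)/57181823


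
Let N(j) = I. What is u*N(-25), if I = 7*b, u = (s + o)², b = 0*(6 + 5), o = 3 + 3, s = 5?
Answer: 0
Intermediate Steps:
o = 6
b = 0 (b = 0*11 = 0)
u = 121 (u = (5 + 6)² = 11² = 121)
I = 0 (I = 7*0 = 0)
N(j) = 0
u*N(-25) = 121*0 = 0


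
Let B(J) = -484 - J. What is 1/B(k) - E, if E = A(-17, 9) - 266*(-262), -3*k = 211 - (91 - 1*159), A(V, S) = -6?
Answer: -27247227/391 ≈ -69686.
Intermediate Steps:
k = -93 (k = -(211 - (91 - 1*159))/3 = -(211 - (91 - 159))/3 = -(211 - 1*(-68))/3 = -(211 + 68)/3 = -⅓*279 = -93)
E = 69686 (E = -6 - 266*(-262) = -6 + 69692 = 69686)
1/B(k) - E = 1/(-484 - 1*(-93)) - 1*69686 = 1/(-484 + 93) - 69686 = 1/(-391) - 69686 = -1/391 - 69686 = -27247227/391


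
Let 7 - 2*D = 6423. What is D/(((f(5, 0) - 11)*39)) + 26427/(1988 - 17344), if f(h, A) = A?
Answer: 3447715/598884 ≈ 5.7569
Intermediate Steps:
D = -3208 (D = 7/2 - ½*6423 = 7/2 - 6423/2 = -3208)
D/(((f(5, 0) - 11)*39)) + 26427/(1988 - 17344) = -3208*1/(39*(0 - 11)) + 26427/(1988 - 17344) = -3208/((-11*39)) + 26427/(-15356) = -3208/(-429) + 26427*(-1/15356) = -3208*(-1/429) - 26427/15356 = 3208/429 - 26427/15356 = 3447715/598884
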